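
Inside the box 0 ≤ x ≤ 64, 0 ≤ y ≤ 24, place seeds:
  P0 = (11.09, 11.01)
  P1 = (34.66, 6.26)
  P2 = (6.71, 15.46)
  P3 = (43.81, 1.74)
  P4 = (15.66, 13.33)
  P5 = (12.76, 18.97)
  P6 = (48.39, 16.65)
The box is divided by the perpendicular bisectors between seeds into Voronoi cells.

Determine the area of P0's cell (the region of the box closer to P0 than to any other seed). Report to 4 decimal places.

1. box [0,64]×[0,24]: [(0, 0) (64, 0) (64, 24) (0, 24)]
2. ⊥bis P0·P1 via (22.875,8.635): [(0, 0) (21.1348, 0) (25.9715, 24) (0, 24)]  |A|=565.2754
3. ⊥bis P0·P2 via (8.9,13.235): [(0, 4.475) (0, 0) (21.1348, 0) (25.9715, 24) (19.837, 24)]  |A|=371.6162
4. ⊥bis P0·P3 via (27.45,6.375): [(0, 4.475) (0, 0) (21.1348, 0) (25.9715, 24) (19.837, 24)]  |A|=371.6162
5. ⊥bis P0·P4 via (13.375,12.17): [(11.5235, 15.8172) (0, 4.475) (0, 0) (19.5532, 0)]  |A|=180.4222
6. ⊥bis P0·P5 via (11.925,14.99): [(11.9456, 14.9857) (10.9013, 15.2048) (0, 4.475) (0, 0) (19.5532, 0)]  |A|=180.0343
7. ⊥bis P0·P6 via (29.74,13.83): [(11.9456, 14.9857) (10.9013, 15.2048) (0, 4.475) (0, 0) (19.5532, 0)]  |A|=180.0343
8. canonical 5-gon: [(11.9456, 14.9857) (10.9013, 15.2048) (0, 4.475) (0, 0) (19.5532, 0)]
9. shoelace: 180.0343

Area of P0's cell: 180.0343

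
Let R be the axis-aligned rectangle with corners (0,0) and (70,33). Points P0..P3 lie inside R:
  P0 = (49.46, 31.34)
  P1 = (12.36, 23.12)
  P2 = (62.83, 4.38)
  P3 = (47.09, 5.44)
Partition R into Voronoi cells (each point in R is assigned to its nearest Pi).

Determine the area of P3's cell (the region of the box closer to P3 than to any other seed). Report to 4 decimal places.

Area of P3's cell: 526.2026

1. box [0,70]×[0,33]: [(0, 0) (70, 0) (70, 33) (0, 33)]
2. ⊥bis P3·P0 via (48.275,18.39): [(0, 22.8074) (0, 0) (70, 0) (70, 16.402)]  |A|=1372.3318
3. ⊥bis P3·P1 via (29.725,14.28): [(32.5498, 19.8289) (22.4555, 0) (70, 0) (70, 16.402)]  |A|=778.5086
4. ⊥bis P3·P2 via (54.96,4.91): [(55.8213, 17.6995) (32.5498, 19.8289) (22.4555, 0) (54.6293, 0)]  |A|=526.2026
5. canonical 4-gon: [(55.8213, 17.6995) (32.5498, 19.8289) (22.4555, 0) (54.6293, 0)]
6. shoelace: 526.2026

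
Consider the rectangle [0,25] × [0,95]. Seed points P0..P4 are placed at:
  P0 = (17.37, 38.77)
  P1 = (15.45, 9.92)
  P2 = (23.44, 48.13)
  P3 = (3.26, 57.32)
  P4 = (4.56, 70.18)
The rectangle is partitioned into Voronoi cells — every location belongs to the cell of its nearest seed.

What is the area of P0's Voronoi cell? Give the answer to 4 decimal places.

1. box [0,25]×[0,95]: [(0, 0) (25, 0) (25, 95) (0, 95)]
2. ⊥bis P0·P1 via (16.41,24.345): [(0, 25.4371) (25, 23.7733) (25, 95) (0, 95)]  |A|=1759.8696
3. ⊥bis P0·P2 via (20.405,43.45): [(0, 56.6827) (0, 25.4371) (25, 23.7733) (25, 40.4701)]  |A|=599.2803
4. ⊥bis P0·P3 via (10.315,48.045): [(11.6977, 49.0967) (0, 40.1989) (0, 25.4371) (25, 23.7733) (25, 40.4701)]  |A|=502.8691
5. ⊥bis P0·P4 via (10.965,54.475): [(11.6977, 49.0967) (0, 40.1989) (0, 25.4371) (25, 23.7733) (25, 40.4701)]  |A|=502.8691
6. canonical 5-gon: [(11.6977, 49.0967) (0, 40.1989) (0, 25.4371) (25, 23.7733) (25, 40.4701)]
7. shoelace: 502.8691

Area of P0's cell: 502.8691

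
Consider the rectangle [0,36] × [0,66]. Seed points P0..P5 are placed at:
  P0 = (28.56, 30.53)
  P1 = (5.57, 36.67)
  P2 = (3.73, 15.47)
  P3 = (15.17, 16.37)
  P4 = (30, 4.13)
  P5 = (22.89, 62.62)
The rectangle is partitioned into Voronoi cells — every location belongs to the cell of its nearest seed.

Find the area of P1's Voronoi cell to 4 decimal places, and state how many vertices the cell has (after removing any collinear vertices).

1. box [0,36]×[0,66]: [(0, 0) (36, 0) (36, 66) (0, 66)]
2. ⊥bis P1·P0 via (17.065,33.6): [(0, 0) (8.0914, 0) (25.7182, 66) (0, 66)]  |A|=1115.7139
3. ⊥bis P1·P2 via (4.65,26.07): [(0, 26.4736) (14.8182, 25.1875) (25.7182, 66) (0, 66)]  |A|=817.6675
4. ⊥bis P1·P3 via (10.37,26.52): [(0, 26.4736) (8.679, 25.7203) (15.8686, 29.1203) (25.7182, 66) (0, 66)]  |A|=805.3152
5. ⊥bis P1·P4 via (17.785,20.4): [(0, 26.4736) (8.679, 25.7203) (15.8686, 29.1203) (25.7182, 66) (0, 66)]  |A|=805.3152
6. ⊥bis P1·P5 via (14.23,49.645): [(0, 59.1426) (0, 26.4736) (8.679, 25.7203) (15.8686, 29.1203) (20.273, 45.6117)]  |A|=473.6306
7. canonical 5-gon: [(0, 59.1426) (0, 26.4736) (8.679, 25.7203) (15.8686, 29.1203) (20.273, 45.6117)]
8. shoelace: 473.6306

Area of P1's cell: 473.6306 (5 vertices)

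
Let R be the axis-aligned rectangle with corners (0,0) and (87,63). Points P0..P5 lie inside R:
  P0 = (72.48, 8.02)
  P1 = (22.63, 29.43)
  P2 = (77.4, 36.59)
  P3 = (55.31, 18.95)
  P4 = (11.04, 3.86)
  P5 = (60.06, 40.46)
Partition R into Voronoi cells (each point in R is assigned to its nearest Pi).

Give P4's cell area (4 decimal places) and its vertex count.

Area of P4's cell: 577.1422 (4 vertices)

1. box [0,87]×[0,63]: [(0, 0) (87, 0) (87, 63) (0, 63)]
2. ⊥bis P4·P0 via (41.76,5.94): [(0, 0) (42.1622, 0) (37.8966, 63) (0, 63)]  |A|=2521.8506
3. ⊥bis P4·P1 via (16.835,16.645): [(0, 24.2757) (0, 0) (42.1622, 0) (41.8014, 5.3286)]  |A|=619.7122
4. ⊥bis P4·P2 via (44.22,20.225): [(0, 24.2757) (0, 0) (42.1622, 0) (41.8014, 5.3286)]  |A|=619.7122
5. ⊥bis P4·P3 via (33.175,11.405): [(34.0484, 8.8428) (0, 24.2757) (0, 0) (37.0625, 0)]  |A|=577.1422
6. ⊥bis P4·P5 via (35.55,22.16): [(34.0484, 8.8428) (0, 24.2757) (0, 0) (37.0625, 0)]  |A|=577.1422
7. canonical 4-gon: [(34.0484, 8.8428) (0, 24.2757) (0, 0) (37.0625, 0)]
8. shoelace: 577.1422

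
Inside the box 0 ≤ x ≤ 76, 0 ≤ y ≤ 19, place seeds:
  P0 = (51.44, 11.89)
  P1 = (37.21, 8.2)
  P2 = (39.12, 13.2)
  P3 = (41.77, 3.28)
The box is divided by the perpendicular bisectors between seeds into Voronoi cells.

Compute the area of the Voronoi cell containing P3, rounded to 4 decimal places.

Area of P3's cell: 101.2383

1. box [0,76]×[0,19]: [(0, 0) (76, 0) (76, 19) (0, 19)]
2. ⊥bis P3·P0 via (46.605,7.585): [(0, 0) (53.3586, 0) (36.4413, 19) (0, 19)]  |A|=853.0984
3. ⊥bis P3·P1 via (39.49,5.74): [(33.2968, 0) (53.3586, 0) (44.2882, 10.1871)]  |A|=102.1851
4. ⊥bis P3·P2 via (40.445,8.24): [(42.8929, 8.8939) (33.2968, 0) (53.3586, 0) (44.9502, 9.4435)]  |A|=101.2383
5. canonical 4-gon: [(42.8929, 8.8939) (33.2968, 0) (53.3586, 0) (44.9502, 9.4435)]
6. shoelace: 101.2383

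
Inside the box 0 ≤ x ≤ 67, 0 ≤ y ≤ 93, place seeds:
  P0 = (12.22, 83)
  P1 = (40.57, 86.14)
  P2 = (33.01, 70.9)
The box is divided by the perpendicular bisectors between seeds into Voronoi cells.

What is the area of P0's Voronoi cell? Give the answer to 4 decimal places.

1. box [0,67]×[0,93]: [(0, 0) (67, 0) (67, 93) (0, 93)]
2. ⊥bis P0·P1 via (26.395,84.57): [(0, 0) (35.7618, 0) (25.4613, 93) (0, 93)]  |A|=2846.8761
3. ⊥bis P0·P2 via (22.615,76.95): [(0, 38.0933) (26.4997, 83.6246) (25.4613, 93) (0, 93)]  |A|=846.86
4. canonical 4-gon: [(0, 38.0933) (26.4997, 83.6246) (25.4613, 93) (0, 93)]
5. shoelace: 846.86

Area of P0's cell: 846.8600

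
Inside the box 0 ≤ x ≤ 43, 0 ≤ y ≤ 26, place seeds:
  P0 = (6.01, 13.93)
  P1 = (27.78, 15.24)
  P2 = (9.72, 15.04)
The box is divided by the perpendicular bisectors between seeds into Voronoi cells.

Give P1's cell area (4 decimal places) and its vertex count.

Area of P1's cell: 629.8838 (4 vertices)

1. box [0,43]×[0,26]: [(0, 0) (43, 0) (43, 26) (0, 26)]
2. ⊥bis P1·P0 via (16.895,14.585): [(17.7726, 0) (43, 0) (43, 26) (16.2081, 26)]  |A|=676.2502
3. ⊥bis P1·P2 via (18.75,15.14): [(18.9177, 0) (43, 0) (43, 26) (18.6297, 26)]  |A|=629.8838
4. canonical 4-gon: [(18.9177, 0) (43, 0) (43, 26) (18.6297, 26)]
5. shoelace: 629.8838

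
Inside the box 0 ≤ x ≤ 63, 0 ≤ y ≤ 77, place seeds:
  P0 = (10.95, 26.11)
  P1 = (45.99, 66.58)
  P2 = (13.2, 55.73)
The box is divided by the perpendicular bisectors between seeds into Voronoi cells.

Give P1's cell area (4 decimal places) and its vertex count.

1. box [0,63]×[0,77]: [(0, 0) (63, 0) (63, 77) (0, 77)]
2. ⊥bis P1·P0 via (28.47,46.345): [(0, 70.9951) (63, 16.448) (63, 77) (0, 77)]  |A|=2096.5426
3. ⊥bis P1·P2 via (29.595,61.155): [(36.915, 39.0331) (63, 16.448) (63, 77) (24.352, 77)]  |A|=1523.422
4. canonical 4-gon: [(36.915, 39.0331) (63, 16.448) (63, 77) (24.352, 77)]
5. shoelace: 1523.422

Area of P1's cell: 1523.4220 (4 vertices)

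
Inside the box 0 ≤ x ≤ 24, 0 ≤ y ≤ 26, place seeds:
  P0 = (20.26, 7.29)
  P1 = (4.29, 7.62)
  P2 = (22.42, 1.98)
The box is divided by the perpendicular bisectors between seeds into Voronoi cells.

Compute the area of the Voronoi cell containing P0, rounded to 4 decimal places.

Area of P0's cell: 262.6668

1. box [0,24]×[0,26]: [(0, 0) (24, 0) (24, 26) (0, 26)]
2. ⊥bis P0·P1 via (12.275,7.455): [(12.121, 0) (24, 0) (24, 26) (12.6582, 26)]  |A|=301.8709
3. ⊥bis P0·P2 via (21.34,4.635): [(12.1394, 0.8924) (24, 5.717) (24, 26) (12.6582, 26)]  |A|=262.6668
4. canonical 4-gon: [(12.1394, 0.8924) (24, 5.717) (24, 26) (12.6582, 26)]
5. shoelace: 262.6668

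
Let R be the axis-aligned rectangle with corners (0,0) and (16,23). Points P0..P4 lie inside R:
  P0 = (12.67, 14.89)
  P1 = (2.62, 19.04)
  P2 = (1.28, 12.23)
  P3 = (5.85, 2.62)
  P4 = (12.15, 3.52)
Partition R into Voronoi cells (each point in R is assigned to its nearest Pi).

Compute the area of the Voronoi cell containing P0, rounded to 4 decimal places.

Area of P0's cell: 110.2524

1. box [0,16]×[0,23]: [(0, 0) (16, 0) (16, 23) (0, 23)]
2. ⊥bis P0·P1 via (7.645,16.965): [(0.6396, 0) (16, 0) (16, 23) (10.1371, 23)]  |A|=244.0689
3. ⊥bis P0·P2 via (6.975,13.56): [(6.7091, 14.6986) (10.1418, 0) (16, 0) (16, 23) (10.1371, 23)]  |A|=174.2344
4. ⊥bis P0·P3 via (9.26,8.755): [(6.7091, 14.6986) (7.9237, 9.4978) (16, 5.0087) (16, 23) (10.1371, 23)]  |A|=126.1884
5. ⊥bis P0·P4 via (12.41,9.205): [(6.7091, 14.6986) (7.9237, 9.4978) (8.0954, 9.4023) (16, 9.0408) (16, 23) (10.1371, 23)]  |A|=110.2524
6. canonical 6-gon: [(6.7091, 14.6986) (7.9237, 9.4978) (8.0954, 9.4023) (16, 9.0408) (16, 23) (10.1371, 23)]
7. shoelace: 110.2524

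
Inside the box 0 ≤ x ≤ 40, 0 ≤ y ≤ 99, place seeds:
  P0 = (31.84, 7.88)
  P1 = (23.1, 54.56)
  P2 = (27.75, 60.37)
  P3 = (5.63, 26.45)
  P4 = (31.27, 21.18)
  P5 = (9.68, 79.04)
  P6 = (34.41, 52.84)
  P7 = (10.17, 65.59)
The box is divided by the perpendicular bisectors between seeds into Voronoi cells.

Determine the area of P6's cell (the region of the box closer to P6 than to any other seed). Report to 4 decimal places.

Area of P6's cell: 274.6590

1. box [0,40]×[0,99]: [(0, 0) (40, 0) (40, 99) (0, 99)]
2. ⊥bis P6·P0 via (33.125,30.36): [(0, 32.2535) (40, 29.967) (40, 99) (0, 99)]  |A|=2715.59
3. ⊥bis P6·P1 via (28.755,53.7): [(25.2738, 30.8088) (40, 29.967) (40, 99) (35.6441, 99)]  |A|=656.8145
4. ⊥bis P6·P2 via (31.08,56.605): [(28.9041, 54.6805) (25.2738, 30.8088) (40, 29.967) (40, 64.4944)]  |A|=368.8544
5. ⊥bis P6·P3 via (20.02,39.645): [(28.9041, 54.6805) (25.679, 33.4735) (28.28, 30.637) (40, 29.967) (40, 64.4944)]  |A|=364.8142
6. ⊥bis P6·P4 via (32.84,37.01): [(28.9041, 54.6805) (26.3152, 37.6571) (40, 36.2999) (40, 64.4944)]  |A|=274.659
7. ⊥bis P6·P5 via (22.045,65.94): [(28.9041, 54.6805) (26.3152, 37.6571) (40, 36.2999) (40, 64.4944)]  |A|=274.659
8. ⊥bis P6·P7 via (22.29,59.215): [(28.9041, 54.6805) (26.3152, 37.6571) (40, 36.2999) (40, 64.4944)]  |A|=274.659
9. canonical 4-gon: [(28.9041, 54.6805) (26.3152, 37.6571) (40, 36.2999) (40, 64.4944)]
10. shoelace: 274.659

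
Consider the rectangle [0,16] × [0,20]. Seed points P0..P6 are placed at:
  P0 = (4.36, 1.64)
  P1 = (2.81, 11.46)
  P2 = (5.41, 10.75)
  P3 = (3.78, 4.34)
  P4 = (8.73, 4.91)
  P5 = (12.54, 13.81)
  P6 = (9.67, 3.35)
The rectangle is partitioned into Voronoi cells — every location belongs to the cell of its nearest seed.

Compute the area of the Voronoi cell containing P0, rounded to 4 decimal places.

Area of P0's cell: 20.8161

1. box [0,16]×[0,20]: [(0, 0) (16, 0) (16, 20) (0, 20)]
2. ⊥bis P0·P1 via (3.585,6.55): [(0, 5.9841) (0, 0) (16, 0) (16, 8.5096)]  |A|=115.9499
3. ⊥bis P0·P2 via (4.885,6.195): [(2.8338, 6.4314) (0, 5.9841) (0, 0) (16, 0) (16, 4.9139)]  |A|=92.279
4. ⊥bis P0·P3 via (4.07,2.99): [(14.0646, 5.137) (0, 2.1157) (0, 0) (16, 0) (16, 4.9139)]  |A|=60.7293
5. ⊥bis P0·P4 via (6.545,3.275): [(6.386, 3.4875) (0, 2.1157) (0, 0) (8.9956, 0)]  |A|=22.4416
6. ⊥bis P0·P5 via (8.45,7.725): [(6.386, 3.4875) (0, 2.1157) (0, 0) (8.9956, 0)]  |A|=22.4416
7. ⊥bis P0·P6 via (7.015,2.495): [(6.9291, 2.7617) (6.386, 3.4875) (0, 2.1157) (0, 0) (7.8185, 0)]  |A|=20.8161
8. canonical 5-gon: [(6.9291, 2.7617) (6.386, 3.4875) (0, 2.1157) (0, 0) (7.8185, 0)]
9. shoelace: 20.8161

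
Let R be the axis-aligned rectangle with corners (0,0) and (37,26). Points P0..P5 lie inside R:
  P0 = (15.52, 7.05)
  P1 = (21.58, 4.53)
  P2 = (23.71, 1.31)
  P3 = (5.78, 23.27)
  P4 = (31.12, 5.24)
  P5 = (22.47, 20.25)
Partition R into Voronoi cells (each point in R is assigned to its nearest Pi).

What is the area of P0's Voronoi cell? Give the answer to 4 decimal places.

Area of P0's cell: 254.0309

1. box [0,37]×[0,26]: [(0, 0) (37, 0) (37, 26) (0, 26)]
2. ⊥bis P0·P1 via (18.55,5.79): [(0, 0) (16.1423, 0) (26.9542, 26) (0, 26)]  |A|=560.2537
3. ⊥bis P0·P2 via (19.615,4.18): [(0, 0) (16.1423, 0) (26.9542, 26) (0, 26)]  |A|=560.2537
4. ⊥bis P0·P3 via (10.65,15.16): [(0, 8.7647) (0, 0) (16.1423, 0) (26.3725, 24.6013)]  |A|=314.1343
5. ⊥bis P0·P4 via (23.32,6.145): [(25.3932, 24.0132) (0, 8.7647) (0, 0) (16.1423, 0) (25.1088, 21.5624)]  |A|=313.0178
6. ⊥bis P0·P5 via (18.995,13.65): [(13.2088, 16.6965) (0, 8.7647) (0, 0) (16.1423, 0) (21.3114, 12.4304)]  |A|=254.0309
7. canonical 5-gon: [(13.2088, 16.6965) (0, 8.7647) (0, 0) (16.1423, 0) (21.3114, 12.4304)]
8. shoelace: 254.0309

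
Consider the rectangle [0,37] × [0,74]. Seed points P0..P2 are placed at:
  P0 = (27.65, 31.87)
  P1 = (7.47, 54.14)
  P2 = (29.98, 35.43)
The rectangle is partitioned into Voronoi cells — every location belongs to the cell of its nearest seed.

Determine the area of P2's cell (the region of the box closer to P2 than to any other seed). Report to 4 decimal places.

1. box [0,37]×[0,74]: [(0, 0) (37, 0) (37, 74) (0, 74)]
2. ⊥bis P2·P0 via (28.815,33.65): [(0, 52.5093) (37, 28.293) (37, 74) (0, 74)]  |A|=1243.1589
3. ⊥bis P2·P1 via (18.725,44.785): [(16.2857, 41.8503) (37, 28.293) (37, 66.7717)]  |A|=398.5287
4. canonical 3-gon: [(16.2857, 41.8503) (37, 28.293) (37, 66.7717)]
5. shoelace: 398.5287

Area of P2's cell: 398.5287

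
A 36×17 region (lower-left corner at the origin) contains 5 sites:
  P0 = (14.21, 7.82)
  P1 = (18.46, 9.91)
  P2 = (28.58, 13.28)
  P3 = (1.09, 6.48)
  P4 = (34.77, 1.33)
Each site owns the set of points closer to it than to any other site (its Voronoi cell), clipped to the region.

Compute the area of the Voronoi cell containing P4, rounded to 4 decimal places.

1. box [0,36]×[0,17]: [(0, 0) (36, 0) (36, 17) (0, 17)]
2. ⊥bis P4·P0 via (24.49,4.575): [(23.0458, 0) (36, 0) (36, 17) (28.4121, 17)]  |A|=174.6075
3. ⊥bis P4·P1 via (26.615,5.62): [(23.6586, 0) (36, 0) (36, 17) (32.6015, 17)]  |A|=133.7892
4. ⊥bis P4·P2 via (31.675,7.305): [(25.9382, 4.3334) (23.6586, 0) (36, 0) (36, 9.5453)]  |A|=74.7617
5. ⊥bis P4·P3 via (17.93,3.905): [(25.9382, 4.3334) (23.6586, 0) (36, 0) (36, 9.5453)]  |A|=74.7617
6. canonical 4-gon: [(25.9382, 4.3334) (23.6586, 0) (36, 0) (36, 9.5453)]
7. shoelace: 74.7617

Area of P4's cell: 74.7617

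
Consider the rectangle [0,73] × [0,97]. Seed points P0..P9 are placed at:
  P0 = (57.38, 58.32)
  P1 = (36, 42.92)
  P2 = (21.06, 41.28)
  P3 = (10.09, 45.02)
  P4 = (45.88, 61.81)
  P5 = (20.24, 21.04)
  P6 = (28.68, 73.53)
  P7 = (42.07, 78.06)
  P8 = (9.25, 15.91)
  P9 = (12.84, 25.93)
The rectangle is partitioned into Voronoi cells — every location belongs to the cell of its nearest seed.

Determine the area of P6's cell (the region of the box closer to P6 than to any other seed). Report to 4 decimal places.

1. box [0,73]×[0,97]: [(0, 0) (73, 0) (73, 97) (0, 97)]
2. ⊥bis P6·P0 via (43.03,65.925): [(0, 0) (8.092, 0) (59.4987, 97) (0, 97)]  |A|=3278.1496
3. ⊥bis P6·P1 via (32.34,58.225): [(0, 50.4913) (39.9085, 60.0349) (59.4987, 97) (0, 97)]  |A|=2027.7323
4. ⊥bis P6·P2 via (24.87,57.405): [(0, 63.2813) (26.9027, 56.9247) (39.9085, 60.0349) (59.4987, 97) (0, 97)]  |A|=1855.6903
5. ⊥bis P6·P3 via (19.385,59.275): [(0, 71.915) (20.7656, 58.3748) (26.9027, 56.9247) (39.9085, 60.0349) (59.4987, 97) (0, 97)]  |A|=1766.0477
6. ⊥bis P6·P4 via (37.28,67.67): [(0, 71.915) (20.7656, 58.3748) (26.9027, 56.9247) (30.553, 57.7977) (57.2653, 97) (0, 97)]  |A|=1571.2737
7. ⊥bis P6·P5 via (24.46,47.285): [(0, 71.915) (20.7656, 58.3748) (26.9027, 56.9247) (30.553, 57.7977) (57.2653, 97) (0, 97)]  |A|=1571.2737
8. ⊥bis P6·P7 via (35.375,75.795): [(0, 71.915) (20.7656, 58.3748) (26.9027, 56.9247) (30.553, 57.7977) (37.8438, 68.4975) (28.2011, 97) (0, 97)]  |A|=1157.0717
9. ⊥bis P6·P8 via (18.965,44.72): [(0, 71.915) (20.7656, 58.3748) (26.9027, 56.9247) (30.553, 57.7977) (37.8438, 68.4975) (28.2011, 97) (0, 97)]  |A|=1157.0717
10. ⊥bis P6·P9 via (20.76,49.73): [(0, 71.915) (20.7656, 58.3748) (26.9027, 56.9247) (30.553, 57.7977) (37.8438, 68.4975) (28.2011, 97) (0, 97)]  |A|=1157.0717
11. canonical 7-gon: [(0, 71.915) (20.7656, 58.3748) (26.9027, 56.9247) (30.553, 57.7977) (37.8438, 68.4975) (28.2011, 97) (0, 97)]
12. shoelace: 1157.0717

Area of P6's cell: 1157.0717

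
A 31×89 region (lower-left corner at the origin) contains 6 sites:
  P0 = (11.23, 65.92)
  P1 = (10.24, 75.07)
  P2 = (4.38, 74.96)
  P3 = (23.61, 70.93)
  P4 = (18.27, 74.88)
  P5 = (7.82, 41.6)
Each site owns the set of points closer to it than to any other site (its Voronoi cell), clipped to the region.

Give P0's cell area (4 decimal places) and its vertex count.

Area of P0's cell: 316.5246 (6 vertices)

1. box [0,31]×[0,89]: [(0, 0) (31, 0) (31, 89) (0, 89)]
2. ⊥bis P0·P1 via (10.735,70.495): [(0, 69.3335) (0, 0) (31, 0) (31, 72.6876)]  |A|=2201.3273
3. ⊥bis P0·P2 via (7.805,70.44): [(7.4016, 70.1343) (0, 64.5258) (0, 0) (31, 0) (31, 72.6876)]  |A|=2183.5349
4. ⊥bis P0·P3 via (17.42,68.425): [(16.337, 71.1011) (7.4016, 70.1343) (0, 64.5258) (0, 0) (31, 0) (31, 34.868)]  |A|=1906.261
5. ⊥bis P0·P4 via (14.75,70.4): [(17.4929, 68.2449) (14.1578, 70.8653) (7.4016, 70.1343) (0, 64.5258) (0, 0) (31, 0) (31, 34.868)]  |A|=1903.0125
6. ⊥bis P0·P5 via (9.525,53.76): [(24.1866, 51.7042) (17.4929, 68.2449) (14.1578, 70.8653) (7.4016, 70.1343) (0, 64.5258) (0, 55.0955)]  |A|=316.5246
7. canonical 6-gon: [(24.1866, 51.7042) (17.4929, 68.2449) (14.1578, 70.8653) (7.4016, 70.1343) (0, 64.5258) (0, 55.0955)]
8. shoelace: 316.5246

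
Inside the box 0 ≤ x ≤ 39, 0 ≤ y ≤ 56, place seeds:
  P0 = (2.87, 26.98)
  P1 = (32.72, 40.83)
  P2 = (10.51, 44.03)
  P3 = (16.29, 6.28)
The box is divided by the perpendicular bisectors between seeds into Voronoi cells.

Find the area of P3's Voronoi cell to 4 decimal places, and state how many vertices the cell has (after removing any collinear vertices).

Area of P3's cell: 738.0814 (5 vertices)

1. box [0,39]×[0,56]: [(0, 0) (39, 0) (39, 56) (0, 56)]
2. ⊥bis P3·P0 via (9.58,16.63): [(0, 10.4192) (0, 0) (39, 0) (39, 35.7033)]  |A|=899.3879
3. ⊥bis P3·P1 via (24.505,23.555): [(22.0572, 24.7191) (0, 10.4192) (0, 0) (39, 0) (39, 16.662)]  |A|=738.0814
4. ⊥bis P3·P2 via (13.4,25.155): [(22.0572, 24.7191) (0, 10.4192) (0, 0) (39, 0) (39, 16.662)]  |A|=738.0814
5. canonical 5-gon: [(22.0572, 24.7191) (0, 10.4192) (0, 0) (39, 0) (39, 16.662)]
6. shoelace: 738.0814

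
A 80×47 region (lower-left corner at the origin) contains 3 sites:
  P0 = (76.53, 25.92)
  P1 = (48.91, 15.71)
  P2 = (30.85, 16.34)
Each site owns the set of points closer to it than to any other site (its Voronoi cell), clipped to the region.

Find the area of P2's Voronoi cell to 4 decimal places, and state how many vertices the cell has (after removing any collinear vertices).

Area of P2's cell: 1886.6155 (4 vertices)

1. box [0,80]×[0,47]: [(0, 0) (80, 0) (80, 47) (0, 47)]
2. ⊥bis P2·P0 via (53.69,21.13): [(0, 0) (58.1214, 0) (48.2645, 47) (0, 47)]  |A|=2500.0693
3. ⊥bis P2·P1 via (39.88,16.025): [(0, 0) (39.321, 0) (40.9605, 47) (0, 47)]  |A|=1886.6155
4. canonical 4-gon: [(0, 0) (39.321, 0) (40.9605, 47) (0, 47)]
5. shoelace: 1886.6155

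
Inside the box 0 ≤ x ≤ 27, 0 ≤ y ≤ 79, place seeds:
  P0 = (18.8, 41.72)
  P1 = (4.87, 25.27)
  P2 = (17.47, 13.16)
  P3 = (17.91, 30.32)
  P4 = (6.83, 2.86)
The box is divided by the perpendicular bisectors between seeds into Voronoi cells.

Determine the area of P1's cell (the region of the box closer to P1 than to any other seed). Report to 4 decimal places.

Area of P1's cell: 267.1011

1. box [0,27]×[0,79]: [(0, 0) (27, 0) (27, 79) (0, 79)]
2. ⊥bis P1·P0 via (11.835,33.495): [(0, 43.517) (0, 0) (27, 0) (27, 20.6531)]  |A|=866.2967
3. ⊥bis P1·P2 via (11.17,19.215): [(19.0349, 27.3981) (0, 43.517) (0, 7.593)]  |A|=341.9037
4. ⊥bis P1·P3 via (11.39,27.795): [(13.6953, 21.8424) (7.8883, 36.8371) (0, 43.517) (0, 7.593)]  |A|=285.7398
5. ⊥bis P1·P4 via (5.85,14.065): [(6.2543, 14.1004) (13.6953, 21.8424) (7.8883, 36.8371) (0, 43.517) (0, 13.5534)]  |A|=267.1011
6. canonical 5-gon: [(6.2543, 14.1004) (13.6953, 21.8424) (7.8883, 36.8371) (0, 43.517) (0, 13.5534)]
7. shoelace: 267.1011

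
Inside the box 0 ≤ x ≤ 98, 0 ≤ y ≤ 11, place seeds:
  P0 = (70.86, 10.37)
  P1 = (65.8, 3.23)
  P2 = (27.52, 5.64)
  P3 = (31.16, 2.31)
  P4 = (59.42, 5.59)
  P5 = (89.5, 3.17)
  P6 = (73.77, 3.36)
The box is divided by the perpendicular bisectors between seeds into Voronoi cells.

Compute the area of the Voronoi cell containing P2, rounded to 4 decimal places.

Area of P2's cell: 338.0864

1. box [0,98]×[0,11]: [(0, 0) (98, 0) (98, 11) (0, 11)]
2. ⊥bis P2·P0 via (49.19,8.005): [(0, 0) (50.0636, 0) (48.8631, 11) (0, 11)]  |A|=544.0973
3. ⊥bis P2·P1 via (46.66,4.435): [(0, 0) (46.3808, 0) (47.0733, 11) (0, 11)]  |A|=513.9975
4. ⊥bis P2·P3 via (29.34,3.975): [(0, 0) (25.7035, 0) (35.7667, 11) (0, 11)]  |A|=338.0864
5. ⊥bis P2·P4 via (43.47,5.615): [(0, 0) (25.7035, 0) (35.7667, 11) (0, 11)]  |A|=338.0864
6. ⊥bis P2·P5 via (58.51,4.405): [(0, 0) (25.7035, 0) (35.7667, 11) (0, 11)]  |A|=338.0864
7. ⊥bis P2·P6 via (50.645,4.5): [(0, 0) (25.7035, 0) (35.7667, 11) (0, 11)]  |A|=338.0864
8. canonical 4-gon: [(0, 0) (25.7035, 0) (35.7667, 11) (0, 11)]
9. shoelace: 338.0864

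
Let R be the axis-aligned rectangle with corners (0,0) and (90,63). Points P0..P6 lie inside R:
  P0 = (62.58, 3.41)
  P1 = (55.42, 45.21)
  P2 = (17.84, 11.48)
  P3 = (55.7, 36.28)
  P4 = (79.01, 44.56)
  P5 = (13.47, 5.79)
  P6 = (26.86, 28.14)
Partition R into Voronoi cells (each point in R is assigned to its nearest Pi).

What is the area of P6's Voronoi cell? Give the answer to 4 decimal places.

Area of P6's cell: 1574.6135

1. box [0,90]×[0,63]: [(0, 0) (90, 0) (90, 63) (0, 63)]
2. ⊥bis P6·P0 via (44.72,15.775): [(0, 0) (33.7985, 0) (77.4152, 63) (0, 63)]  |A|=3503.2333
3. ⊥bis P6·P1 via (41.14,36.675): [(0, 0) (33.7985, 0) (49.5027, 22.6832) (25.4058, 63) (0, 63)]  |A|=2454.8067
4. ⊥bis P6·P2 via (22.35,19.81): [(0, 31.9107) (40.6529, 9.9005) (49.5027, 22.6832) (25.4058, 63) (0, 63)]  |A|=1638.865
5. ⊥bis P6·P3 via (41.28,32.21): [(0, 31.9107) (40.6529, 9.9005) (45.5716, 17.005) (39.0174, 40.2263) (25.4058, 63) (0, 63)]  |A|=1574.6135
6. ⊥bis P6·P4 via (52.935,36.35): [(0, 31.9107) (40.6529, 9.9005) (45.5716, 17.005) (39.0174, 40.2263) (25.4058, 63) (0, 63)]  |A|=1574.6135
7. ⊥bis P6·P5 via (20.165,16.965): [(0, 31.9107) (40.6529, 9.9005) (45.5716, 17.005) (39.0174, 40.2263) (25.4058, 63) (0, 63)]  |A|=1574.6135
8. canonical 6-gon: [(0, 31.9107) (40.6529, 9.9005) (45.5716, 17.005) (39.0174, 40.2263) (25.4058, 63) (0, 63)]
9. shoelace: 1574.6135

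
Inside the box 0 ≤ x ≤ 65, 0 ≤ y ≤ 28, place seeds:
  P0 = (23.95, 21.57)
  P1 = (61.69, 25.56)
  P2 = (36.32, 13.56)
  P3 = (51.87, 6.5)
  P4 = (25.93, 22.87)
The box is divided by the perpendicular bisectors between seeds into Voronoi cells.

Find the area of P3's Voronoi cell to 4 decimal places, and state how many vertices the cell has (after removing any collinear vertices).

Area of P3's cell: 353.0802 (4 vertices)

1. box [0,65]×[0,28]: [(0, 0) (65, 0) (65, 28) (0, 28)]
2. ⊥bis P3·P0 via (37.91,14.035): [(30.3345, 0) (65, 0) (65, 28) (45.4477, 28)]  |A|=759.049
3. ⊥bis P3·P1 via (56.78,16.03): [(42.8583, 23.2027) (30.3345, 0) (65, 0) (65, 11.7949)]  |A|=532.7457
4. ⊥bis P3·P2 via (44.095,10.03): [(48.7074, 20.1891) (39.5412, 0) (65, 0) (65, 11.7949)]  |A|=353.0802
5. ⊥bis P3·P4 via (38.9,14.685): [(48.7074, 20.1891) (39.5412, 0) (65, 0) (65, 11.7949)]  |A|=353.0802
6. canonical 4-gon: [(48.7074, 20.1891) (39.5412, 0) (65, 0) (65, 11.7949)]
7. shoelace: 353.0802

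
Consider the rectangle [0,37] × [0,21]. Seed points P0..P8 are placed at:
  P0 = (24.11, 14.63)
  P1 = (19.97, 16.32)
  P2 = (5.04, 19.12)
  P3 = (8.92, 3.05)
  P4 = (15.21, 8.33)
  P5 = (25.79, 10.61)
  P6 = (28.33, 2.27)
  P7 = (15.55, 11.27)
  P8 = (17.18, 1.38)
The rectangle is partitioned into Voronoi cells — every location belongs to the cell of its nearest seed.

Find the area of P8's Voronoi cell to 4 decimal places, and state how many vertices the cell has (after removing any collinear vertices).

1. box [0,37]×[0,21]: [(0, 0) (37, 0) (37, 21) (0, 21)]
2. ⊥bis P8·P0 via (20.645,8.005): [(0, 18.8027) (0, 0) (35.9504, 0)]  |A|=337.9825
3. ⊥bis P8·P1 via (18.575,8.85): [(19.2817, 8.718) (0, 12.3188) (0, 0) (35.9504, 0)]  |A|=275.4721
4. ⊥bis P8·P2 via (11.11,10.25): [(19.2817, 8.718) (11.1032, 10.2453) (0, 2.6471) (0, 0) (35.9504, 0)]  |A|=221.7787
5. ⊥bis P8·P3 via (13.05,2.215): [(19.2817, 8.718) (14.5437, 9.6028) (12.6022, 0) (35.9504, 0)]  |A|=125.3834
6. ⊥bis P8·P4 via (16.195,4.855): [(22.9868, 6.7802) (13.425, 4.0698) (12.6022, 0) (35.9504, 0)]  |A|=97.4949
7. ⊥bis P8·P5 via (21.485,5.995): [(21.1895, 6.2707) (13.425, 4.0698) (12.6022, 0) (27.9117, 0)]  |A|=62.8952
8. ⊥bis P8·P6 via (22.755,1.825): [(22.4975, 5.0505) (21.1895, 6.2707) (13.425, 4.0698) (12.6022, 0) (22.9007, 0)]  |A|=50.2412
9. ⊥bis P8·P7 via (16.365,6.325): [(22.4975, 5.0505) (21.1895, 6.2707) (13.425, 4.0698) (12.6022, 0) (22.9007, 0)]  |A|=50.2412
10. canonical 5-gon: [(22.4975, 5.0505) (21.1895, 6.2707) (13.425, 4.0698) (12.6022, 0) (22.9007, 0)]
11. shoelace: 50.2412

Area of P8's cell: 50.2412 (5 vertices)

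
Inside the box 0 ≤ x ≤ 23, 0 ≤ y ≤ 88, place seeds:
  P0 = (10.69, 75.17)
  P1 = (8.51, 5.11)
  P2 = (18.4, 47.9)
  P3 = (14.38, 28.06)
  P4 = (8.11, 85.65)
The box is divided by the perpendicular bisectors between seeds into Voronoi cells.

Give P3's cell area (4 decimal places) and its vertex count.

1. box [0,23]×[0,88]: [(0, 0) (23, 0) (23, 88) (0, 88)]
2. ⊥bis P3·P0 via (12.535,51.615): [(0, 50.6332) (0, 0) (23, 0) (23, 52.4347)]  |A|=1185.2804
3. ⊥bis P3·P1 via (11.445,16.585): [(0, 50.6332) (0, 19.5123) (23, 13.6295) (23, 52.4347)]  |A|=804.149
4. ⊥bis P3·P2 via (16.39,37.98): [(0, 41.301) (0, 19.5123) (23, 13.6295) (23, 36.6407)]  |A|=515.1973
5. ⊥bis P3·P4 via (11.245,56.855): [(0, 41.301) (0, 19.5123) (23, 13.6295) (23, 36.6407)]  |A|=515.1973
6. canonical 4-gon: [(0, 41.301) (0, 19.5123) (23, 13.6295) (23, 36.6407)]
7. shoelace: 515.1973

Area of P3's cell: 515.1973 (4 vertices)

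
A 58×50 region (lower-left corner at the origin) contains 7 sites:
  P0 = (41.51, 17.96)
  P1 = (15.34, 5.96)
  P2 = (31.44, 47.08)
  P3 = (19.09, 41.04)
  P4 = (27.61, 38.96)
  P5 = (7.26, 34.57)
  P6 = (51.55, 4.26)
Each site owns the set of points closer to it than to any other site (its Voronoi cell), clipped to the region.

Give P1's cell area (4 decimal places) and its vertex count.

1. box [0,58]×[0,50]: [(0, 0) (58, 0) (58, 50) (0, 50)]
2. ⊥bis P1·P0 via (28.425,11.96): [(0, 0) (33.9091, 0) (10.9821, 50) (0, 50)]  |A|=1122.2817
3. ⊥bis P1·P2 via (23.39,26.52): [(0, 35.678) (0, 0) (33.9091, 0) (21.3895, 27.3033)]  |A|=844.4829
4. ⊥bis P1·P3 via (17.215,23.5): [(0, 25.3403) (0, 0) (33.9091, 0) (23.4385, 22.8347)]  |A|=684.1217
5. ⊥bis P1·P4 via (21.475,22.46): [(19.2682, 23.2805) (0, 25.3403) (0, 0) (33.9091, 0) (24.0492, 21.5029)]  |A|=681.4807
6. ⊥bis P1·P5 via (11.3,20.265): [(20.4377, 22.8457) (0, 17.0737) (0, 0) (33.9091, 0) (24.0492, 21.5029)]  |A|=594.0206
7. ⊥bis P1·P6 via (33.445,5.11): [(20.4377, 22.8457) (0, 17.0737) (0, 0) (33.2051, 0) (33.2705, 1.3928) (24.0492, 21.5029)]  |A|=593.5303
8. canonical 6-gon: [(20.4377, 22.8457) (0, 17.0737) (0, 0) (33.2051, 0) (33.2705, 1.3928) (24.0492, 21.5029)]
9. shoelace: 593.5303

Area of P1's cell: 593.5303 (6 vertices)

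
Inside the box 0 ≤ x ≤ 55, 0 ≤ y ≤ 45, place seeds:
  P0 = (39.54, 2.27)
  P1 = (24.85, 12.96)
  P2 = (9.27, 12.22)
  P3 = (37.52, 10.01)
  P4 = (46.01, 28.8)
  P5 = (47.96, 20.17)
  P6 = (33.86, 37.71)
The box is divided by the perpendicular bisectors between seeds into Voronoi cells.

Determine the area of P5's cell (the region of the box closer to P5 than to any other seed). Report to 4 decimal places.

Area of P5's cell: 215.4203

1. box [0,55]×[0,45]: [(0, 0) (55, 0) (55, 45) (0, 45)]
2. ⊥bis P5·P0 via (43.75,11.22): [(0, 31.7996) (55, 5.9281) (55, 45) (0, 45)]  |A|=1437.488
3. ⊥bis P5·P1 via (36.405,16.565): [(37.0961, 14.35) (55, 5.9281) (55, 45) (27.5337, 45)]  |A|=770.6925
4. ⊥bis P5·P2 via (28.615,16.195): [(37.0961, 14.35) (55, 5.9281) (55, 45) (27.5337, 45)]  |A|=770.6925
5. ⊥bis P5·P3 via (42.74,15.09): [(34.0931, 23.9752) (48.8331, 8.8289) (55, 5.9281) (55, 45) (27.5337, 45)]  |A|=722.4961
6. ⊥bis P5·P4 via (46.985,24.485): [(36.0103, 22.0052) (48.8331, 8.8289) (55, 5.9281) (55, 26.296)]  |A|=215.4203
7. ⊥bis P5·P6 via (40.91,28.94): [(36.0103, 22.0052) (48.8331, 8.8289) (55, 5.9281) (55, 26.296)]  |A|=215.4203
8. canonical 4-gon: [(36.0103, 22.0052) (48.8331, 8.8289) (55, 5.9281) (55, 26.296)]
9. shoelace: 215.4203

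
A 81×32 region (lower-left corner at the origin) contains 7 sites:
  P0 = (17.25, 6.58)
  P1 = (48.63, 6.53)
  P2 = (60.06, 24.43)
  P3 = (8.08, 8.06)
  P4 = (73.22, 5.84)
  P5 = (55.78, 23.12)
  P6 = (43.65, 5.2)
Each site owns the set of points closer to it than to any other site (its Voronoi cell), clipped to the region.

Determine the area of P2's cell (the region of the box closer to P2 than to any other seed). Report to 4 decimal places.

1. box [0,81]×[0,32]: [(0, 0) (81, 0) (81, 32) (0, 32)]
2. ⊥bis P2·P0 via (38.655,15.505): [(45.1199, 0) (81, 0) (81, 32) (31.7773, 32)]  |A|=1361.6446
3. ⊥bis P2·P1 via (54.345,15.48): [(32.976, 29.1251) (78.5875, 0) (81, 0) (81, 32) (31.7773, 32)]  |A|=874.2706
4. ⊥bis P2·P3 via (34.07,16.245): [(32.976, 29.1251) (78.5875, 0) (81, 0) (81, 32) (31.7773, 32)]  |A|=874.2706
5. ⊥bis P2·P4 via (66.64,15.135): [(32.976, 29.1251) (61.0654, 11.1887) (81, 25.3006) (81, 32) (31.7773, 32)]  |A|=608.5962
6. ⊥bis P2·P5 via (57.92,23.775): [(61.6465, 11.6) (81, 25.3006) (81, 32) (55.4025, 32)]  |A|=325.9228
7. ⊥bis P2·P6 via (51.855,14.815): [(61.6465, 11.6) (81, 25.3006) (81, 32) (55.4025, 32)]  |A|=325.9228
8. canonical 4-gon: [(61.6465, 11.6) (81, 25.3006) (81, 32) (55.4025, 32)]
9. shoelace: 325.9228

Area of P2's cell: 325.9228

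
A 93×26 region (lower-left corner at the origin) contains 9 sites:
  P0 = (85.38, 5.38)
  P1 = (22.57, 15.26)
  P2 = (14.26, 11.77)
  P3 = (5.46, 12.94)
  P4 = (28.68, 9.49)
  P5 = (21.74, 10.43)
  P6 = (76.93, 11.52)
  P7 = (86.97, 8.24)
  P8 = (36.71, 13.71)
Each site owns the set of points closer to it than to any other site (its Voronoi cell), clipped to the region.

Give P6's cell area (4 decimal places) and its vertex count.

1. box [0,93]×[0,26]: [(0, 0) (93, 0) (93, 26) (0, 26)]
2. ⊥bis P6·P0 via (81.155,8.45): [(0, 0) (75.015, 0) (93, 24.7513) (93, 26) (0, 26)]  |A|=2195.4235
3. ⊥bis P6·P1 via (49.75,13.39): [(48.8288, 0) (75.015, 0) (93, 24.7513) (93, 26) (50.6176, 26)]  |A|=902.6212
4. ⊥bis P6·P2 via (45.595,11.645): [(48.8288, 0) (75.015, 0) (93, 24.7513) (93, 26) (50.6176, 26)]  |A|=902.6212
5. ⊥bis P6·P3 via (41.195,12.23): [(48.8288, 0) (75.015, 0) (93, 24.7513) (93, 26) (50.6176, 26)]  |A|=902.6212
6. ⊥bis P6·P4 via (52.805,10.505): [(53.247, 0) (75.015, 0) (93, 24.7513) (93, 26) (52.1531, 26)]  |A|=825.2228
7. ⊥bis P6·P5 via (49.335,10.975): [(53.247, 0) (75.015, 0) (93, 24.7513) (93, 26) (52.1531, 26)]  |A|=825.2228
8. ⊥bis P6·P7 via (81.95,9.88): [(53.247, 0) (75.015, 0) (81.7506, 9.2697) (87.2163, 26) (52.1531, 26)]  |A|=769.8179
9. ⊥bis P6·P8 via (56.82,12.615): [(56.1331, 0) (75.015, 0) (81.7506, 9.2697) (87.2163, 26) (57.5488, 26)]  |A|=662.1536
10. canonical 5-gon: [(56.1331, 0) (75.015, 0) (81.7506, 9.2697) (87.2163, 26) (57.5488, 26)]
11. shoelace: 662.1536

Area of P6's cell: 662.1536 (5 vertices)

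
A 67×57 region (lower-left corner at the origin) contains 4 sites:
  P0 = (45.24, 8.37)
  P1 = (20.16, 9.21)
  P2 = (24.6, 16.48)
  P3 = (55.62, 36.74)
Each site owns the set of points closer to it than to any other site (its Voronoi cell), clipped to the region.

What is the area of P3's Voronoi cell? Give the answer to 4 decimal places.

1. box [0,67]×[0,57]: [(0, 0) (67, 0) (67, 57) (0, 57)]
2. ⊥bis P3·P0 via (50.43,22.555): [(0, 41.0063) (67, 16.4924) (67, 57) (0, 57)]  |A|=1892.7943
3. ⊥bis P3·P1 via (37.89,22.975): [(33.3701, 28.7969) (67, 16.4924) (67, 57) (11.4741, 57)]  |A|=1464.1361
4. ⊥bis P3·P2 via (40.11,26.61): [(40.3495, 26.2432) (67, 16.4924) (67, 57) (20.2615, 57)]  |A|=1258.5363
5. canonical 4-gon: [(40.3495, 26.2432) (67, 16.4924) (67, 57) (20.2615, 57)]
6. shoelace: 1258.5363

Area of P3's cell: 1258.5363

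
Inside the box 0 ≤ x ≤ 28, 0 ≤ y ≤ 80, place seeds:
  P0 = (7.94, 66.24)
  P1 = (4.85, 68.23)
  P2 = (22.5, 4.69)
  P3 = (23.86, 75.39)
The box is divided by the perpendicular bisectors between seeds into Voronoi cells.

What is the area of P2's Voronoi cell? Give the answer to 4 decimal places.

Area of P2's cell: 984.9393

1. box [0,28]×[0,80]: [(0, 0) (28, 0) (28, 80) (0, 80)]
2. ⊥bis P2·P0 via (15.22,35.465): [(0, 31.8646) (0, 0) (28, 0) (28, 38.4882)]  |A|=984.9393
3. ⊥bis P2·P1 via (13.675,36.46): [(0, 31.8646) (0, 0) (28, 0) (28, 38.4882)]  |A|=984.9393
4. ⊥bis P2·P3 via (23.18,40.04): [(0, 31.8646) (0, 0) (28, 0) (28, 38.4882)]  |A|=984.9393
5. canonical 4-gon: [(0, 31.8646) (0, 0) (28, 0) (28, 38.4882)]
6. shoelace: 984.9393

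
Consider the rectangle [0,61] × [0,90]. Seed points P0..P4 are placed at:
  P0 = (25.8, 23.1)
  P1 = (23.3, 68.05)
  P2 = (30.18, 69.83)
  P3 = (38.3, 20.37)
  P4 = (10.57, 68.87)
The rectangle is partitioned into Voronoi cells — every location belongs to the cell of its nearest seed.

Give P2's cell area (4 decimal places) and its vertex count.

1. box [0,61]×[0,90]: [(0, 0) (61, 0) (61, 90) (0, 90)]
2. ⊥bis P2·P0 via (27.99,46.465): [(0, 49.0885) (61, 43.371) (61, 90) (0, 90)]  |A|=2669.986
3. ⊥bis P2·P1 via (26.74,68.94): [(32.6682, 46.0265) (61, 43.371) (61, 90) (21.2913, 90)]  |A|=1533.6063
4. ⊥bis P2·P3 via (34.24,45.1): [(32.6682, 46.0265) (37.2612, 45.596) (61, 49.4933) (61, 90) (21.2913, 90)]  |A|=1460.9385
5. ⊥bis P2·P4 via (20.375,69.35): [(32.6682, 46.0265) (37.2612, 45.596) (61, 49.4933) (61, 90) (21.2913, 90)]  |A|=1460.9385
6. canonical 5-gon: [(32.6682, 46.0265) (37.2612, 45.596) (61, 49.4933) (61, 90) (21.2913, 90)]
7. shoelace: 1460.9385

Area of P2's cell: 1460.9385 (5 vertices)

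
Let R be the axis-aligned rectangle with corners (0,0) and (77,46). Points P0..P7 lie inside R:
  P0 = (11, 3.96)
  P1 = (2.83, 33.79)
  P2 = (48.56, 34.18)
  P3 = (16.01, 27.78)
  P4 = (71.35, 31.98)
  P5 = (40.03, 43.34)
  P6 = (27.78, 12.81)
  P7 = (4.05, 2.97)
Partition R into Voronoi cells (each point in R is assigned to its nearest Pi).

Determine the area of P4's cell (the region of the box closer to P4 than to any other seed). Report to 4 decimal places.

1. box [0,77]×[0,46]: [(0, 0) (77, 0) (77, 46) (0, 46)]
2. ⊥bis P4·P0 via (41.175,17.97): [(49.5183, 0) (77, 0) (77, 46) (28.1609, 46)]  |A|=1755.3778
3. ⊥bis P4·P1 via (37.09,32.885): [(36.9371, 27.0976) (49.5183, 0) (77, 0) (77, 46) (37.4364, 46)]  |A|=1667.7129
4. ⊥bis P4·P2 via (59.955,33.08): [(56.7617, 0) (77, 0) (77, 46) (61.2022, 46)]  |A|=828.8307
5. ⊥bis P4·P3 via (43.68,29.88): [(56.7617, 0) (77, 0) (77, 46) (61.2022, 46)]  |A|=828.8307
6. ⊥bis P4·P5 via (55.69,37.66): [(56.7617, 0) (77, 0) (77, 46) (61.2022, 46)]  |A|=828.8307
7. ⊥bis P4·P6 via (49.565,22.395): [(57.2397, 4.9518) (59.4184, 0) (77, 0) (77, 46) (61.2022, 46)]  |A|=822.2529
8. ⊥bis P4·P7 via (37.7,17.475): [(57.2397, 4.9518) (59.4184, 0) (77, 0) (77, 46) (61.2022, 46)]  |A|=822.2529
9. canonical 5-gon: [(57.2397, 4.9518) (59.4184, 0) (77, 0) (77, 46) (61.2022, 46)]
10. shoelace: 822.2529

Area of P4's cell: 822.2529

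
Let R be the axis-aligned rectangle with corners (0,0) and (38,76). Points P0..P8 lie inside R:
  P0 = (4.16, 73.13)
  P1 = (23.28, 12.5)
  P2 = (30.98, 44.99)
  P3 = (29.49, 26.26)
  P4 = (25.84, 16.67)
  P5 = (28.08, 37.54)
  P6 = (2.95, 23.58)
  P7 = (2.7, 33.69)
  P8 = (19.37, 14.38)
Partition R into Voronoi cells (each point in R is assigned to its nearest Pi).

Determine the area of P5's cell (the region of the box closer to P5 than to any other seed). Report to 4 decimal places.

Area of P5's cell: 250.4677

1. box [0,38]×[0,76]: [(0, 0) (38, 0) (38, 76) (0, 76)]
2. ⊥bis P5·P0 via (16.12,55.335): [(0, 44.5008) (0, 0) (38, 0) (38, 70.0405)]  |A|=2176.2845
3. ⊥bis P5·P1 via (25.68,25.02): [(0, 44.5008) (0, 29.9427) (38, 22.6583) (38, 70.0405)]  |A|=1176.8651
4. ⊥bis P5·P2 via (29.53,41.265): [(7.7816, 49.7308) (0, 44.5008) (0, 29.9427) (38, 22.6583) (38, 37.968)]  |A|=692.2749
5. ⊥bis P5·P3 via (28.785,31.9): [(7.7816, 49.7308) (0, 44.5008) (0, 29.9427) (5.1811, 28.9495) (38, 33.0519) (38, 37.968)]  |A|=521.7225
6. ⊥bis P5·P4 via (26.96,27.105): [(7.7816, 49.7308) (0, 44.5008) (0, 29.9986) (7.3032, 29.2148) (38, 33.0519) (38, 37.968)]  |A|=519.7771
7. ⊥bis P5·P6 via (15.515,30.56): [(7.7816, 49.7308) (5.6582, 48.3036) (15.6806, 30.2619) (38, 33.0519) (38, 37.968)]  |A|=328.8705
8. ⊥bis P5·P7 via (15.39,35.615): [(13.5918, 47.4691) (16.1923, 30.3259) (38, 33.0519) (38, 37.968)]  |A|=250.4677
9. ⊥bis P5·P8 via (23.725,25.96): [(13.5918, 47.4691) (16.1923, 30.3259) (38, 33.0519) (38, 37.968)]  |A|=250.4677
10. canonical 4-gon: [(13.5918, 47.4691) (16.1923, 30.3259) (38, 33.0519) (38, 37.968)]
11. shoelace: 250.4677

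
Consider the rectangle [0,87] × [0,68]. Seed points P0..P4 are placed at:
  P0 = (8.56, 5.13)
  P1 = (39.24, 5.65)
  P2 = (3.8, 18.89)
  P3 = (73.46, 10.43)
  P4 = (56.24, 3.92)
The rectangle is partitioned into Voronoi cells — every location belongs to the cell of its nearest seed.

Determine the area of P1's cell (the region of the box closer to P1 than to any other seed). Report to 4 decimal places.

1. box [0,87]×[0,68]: [(0, 0) (87, 0) (87, 68) (0, 68)]
2. ⊥bis P1·P0 via (23.9,5.39): [(23.9914, 0) (87, 0) (87, 68) (22.8388, 68)]  |A|=4323.7742
3. ⊥bis P1·P2 via (21.52,12.27): [(23.6852, 18.0656) (23.9914, 0) (87, 0) (87, 68) (42.3401, 68)]  |A|=3836.8808
4. ⊥bis P1·P3 via (56.35,8.04): [(23.6852, 18.0656) (23.9914, 0) (57.4731, 0) (47.9745, 68) (42.3401, 68)]  |A|=1506.0987
5. ⊥bis P1·P4 via (47.74,4.785): [(23.6852, 18.0656) (23.9914, 0) (47.2531, 0) (51.5605, 42.3278) (47.9745, 68) (42.3401, 68)]  |A|=1289.8036
6. canonical 6-gon: [(23.6852, 18.0656) (23.9914, 0) (47.2531, 0) (51.5605, 42.3278) (47.9745, 68) (42.3401, 68)]
7. shoelace: 1289.8036

Area of P1's cell: 1289.8036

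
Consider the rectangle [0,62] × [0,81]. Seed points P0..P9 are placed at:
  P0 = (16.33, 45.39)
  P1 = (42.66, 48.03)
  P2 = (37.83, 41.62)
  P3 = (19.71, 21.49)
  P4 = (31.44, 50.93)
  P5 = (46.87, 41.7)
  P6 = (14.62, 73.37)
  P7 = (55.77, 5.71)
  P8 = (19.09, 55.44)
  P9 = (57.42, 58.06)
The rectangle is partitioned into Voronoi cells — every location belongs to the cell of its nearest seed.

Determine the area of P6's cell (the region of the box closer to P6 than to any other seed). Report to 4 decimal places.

Area of P6's cell: 612.5509

1. box [0,62]×[0,81]: [(0, 0) (62, 0) (62, 81) (0, 81)]
2. ⊥bis P6·P0 via (15.475,59.38): [(0, 58.4342) (62, 62.2234) (62, 81) (0, 81)]  |A|=1281.6137
3. ⊥bis P6·P1 via (28.64,60.7): [(0, 58.4342) (28.147, 60.1544) (46.9853, 81) (0, 81)]  |A|=807.2961
4. ⊥bis P6·P2 via (26.225,57.495): [(0, 58.4342) (28.147, 60.1544) (46.9853, 81) (0, 81)]  |A|=807.2961
5. ⊥bis P6·P3 via (17.165,47.43): [(0, 58.4342) (28.147, 60.1544) (46.9853, 81) (0, 81)]  |A|=807.2961
6. ⊥bis P6·P4 via (23.03,62.15): [(0, 58.4342) (19.6771, 59.6368) (44.4805, 78.2283) (46.9853, 81) (0, 81)]  |A|=734.9817
7. ⊥bis P6·P5 via (30.745,57.535): [(0, 58.4342) (19.6771, 59.6368) (44.4805, 78.2283) (46.9853, 81) (0, 81)]  |A|=734.9817
8. ⊥bis P6·P7 via (35.195,39.54): [(0, 58.4342) (19.6771, 59.6368) (44.4805, 78.2283) (46.9853, 81) (0, 81)]  |A|=734.9817
9. ⊥bis P6·P8 via (16.855,64.405): [(0, 60.203) (30.6151, 67.8354) (44.4805, 78.2283) (46.9853, 81) (0, 81)]  |A|=633.8208
10. ⊥bis P6·P9 via (36.02,65.715): [(0, 60.203) (30.6151, 67.8354) (39.0365, 74.1477) (41.4876, 81) (0, 81)]  |A|=612.5509
11. canonical 5-gon: [(0, 60.203) (30.6151, 67.8354) (39.0365, 74.1477) (41.4876, 81) (0, 81)]
12. shoelace: 612.5509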